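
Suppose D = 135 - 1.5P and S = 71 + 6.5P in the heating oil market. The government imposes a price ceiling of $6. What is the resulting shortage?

Equilibrium price would be P* = 8, so the ceiling at 6 binds.
At P = 6: D = 135 − 1.5(6) = 126, S = 71 + 6.5(6) = 110.
Shortage = 126 − 110 = 16.

Shortage = 16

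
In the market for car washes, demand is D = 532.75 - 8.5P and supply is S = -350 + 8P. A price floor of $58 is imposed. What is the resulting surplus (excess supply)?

Surplus = 74.25

Equilibrium price would be P* = 53.5, so the floor at 58 binds.
At P = 58: D = 39.75, S = 114.
Surplus = 114 − 39.75 = 74.25.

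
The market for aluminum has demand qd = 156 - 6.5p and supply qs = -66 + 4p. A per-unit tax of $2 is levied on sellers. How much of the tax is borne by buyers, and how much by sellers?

Pre-tax equilibrium: p* = 148/7, q* = 130/7.
Tax on sellers shifts supply to qs = -66 + 4(p − 2) = -74 + 4p.
156 - 6.5p = -74 + 4p gives buyer price pb = 460/21; sellers receive ps = 460/21 − 2 = 418/21.
New quantity: q = 156 − 6.5(460/21) = 286/21.
Buyer burden = 460/21 − 148/7 = 16/21; seller burden = 148/7 − 418/21 = 26/21.

Buyers bear 16/21, sellers bear 26/21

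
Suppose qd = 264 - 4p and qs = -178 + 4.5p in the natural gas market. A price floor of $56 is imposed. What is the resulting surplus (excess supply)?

Surplus = 34

Equilibrium price would be p* = 52, so the floor at 56 binds.
At p = 56: qd = 40, qs = 74.
Surplus = 74 − 40 = 34.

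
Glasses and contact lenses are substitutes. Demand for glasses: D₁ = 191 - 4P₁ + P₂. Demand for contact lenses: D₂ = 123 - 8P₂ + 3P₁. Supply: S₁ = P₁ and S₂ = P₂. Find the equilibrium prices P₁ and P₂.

P₁ = 307/7, P₂ = 198/7

Market 1: 191 - 4P₁ + P₂ = P₁ → 5P₁ - P₂ = 191.
Market 2: 9P₂ - 3P₁ = 123.
Eliminating P₂: 9×(1) + 1×(2) gives 42P₁ = 1842, so P₁ = 307/7.
Back-substitute into (2): P₂ = (123 + 3×307/7) / 9 = 198/7.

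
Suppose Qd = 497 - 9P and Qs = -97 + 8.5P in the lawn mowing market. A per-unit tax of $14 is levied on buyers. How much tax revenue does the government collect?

Tax revenue = 1824.4

Pre-tax equilibrium: P* = 1188/35, Q* = 6703/35.
Tax on buyers shifts demand to Qd = 497 − 9(P + 14) = 371 - 9P.
371 - 9P = -97 + 8.5P gives seller price Ps = 936/35; buyers pay Pb = 936/35 + 14 = 1426/35.
New quantity: Q = 497 − 9(1426/35) = 4561/35.
Revenue = 14 × 4561/35 = 1824.4.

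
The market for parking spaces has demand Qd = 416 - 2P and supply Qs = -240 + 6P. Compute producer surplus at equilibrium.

Producer surplus = 5292

Equilibrium: 416 - 2P = -240 + 6P gives P* = 82, Q* = 252.
Supply starts at P = 40 (where Qs = 0).
PS = ½(82 − 40)(252) = 5292.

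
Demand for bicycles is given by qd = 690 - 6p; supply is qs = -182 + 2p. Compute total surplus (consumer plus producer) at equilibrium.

Total surplus = 432

Equilibrium: 690 - 6p = -182 + 2p gives p* = 109, q* = 36.
Demand choke price: p = 115; supply starts at p = 91.
CS = ½(115 − 109)(36) = 108; PS = ½(109 − 91)(36) = 324.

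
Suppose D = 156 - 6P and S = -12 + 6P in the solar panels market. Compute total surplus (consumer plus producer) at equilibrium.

Total surplus = 864

Equilibrium: 156 - 6P = -12 + 6P gives P* = 14, Q* = 72.
Demand choke price: P = 26; supply starts at P = 2.
CS = ½(26 − 14)(72) = 432; PS = ½(14 − 2)(72) = 432.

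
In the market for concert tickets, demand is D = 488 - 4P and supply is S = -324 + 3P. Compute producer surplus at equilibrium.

Producer surplus = 96

Equilibrium: 488 - 4P = -324 + 3P gives P* = 116, Q* = 24.
Supply starts at P = 108 (where S = 0).
PS = ½(116 − 108)(24) = 96.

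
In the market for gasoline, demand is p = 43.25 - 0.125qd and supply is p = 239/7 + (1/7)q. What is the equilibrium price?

p* = 39

Set the two price expressions equal: 43.25 - 0.125q = 239/7 + (1/7)q.
255/28 = (15/56)q, so q* = 34.
p* = 43.25 − (0.125)(34) = 39.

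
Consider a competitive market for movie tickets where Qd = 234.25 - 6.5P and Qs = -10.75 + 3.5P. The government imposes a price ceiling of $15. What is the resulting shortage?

Shortage = 95

Equilibrium price would be P* = 24.5, so the ceiling at 15 binds.
At P = 15: Qd = 234.25 − 6.5(15) = 136.75, Qs = -10.75 + 3.5(15) = 41.75.
Shortage = 136.75 − 41.75 = 95.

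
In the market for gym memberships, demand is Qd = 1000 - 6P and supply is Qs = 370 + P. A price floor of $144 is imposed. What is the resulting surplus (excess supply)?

Equilibrium price would be P* = 90, so the floor at 144 binds.
At P = 144: Qd = 136, Qs = 514.
Surplus = 514 − 136 = 378.

Surplus = 378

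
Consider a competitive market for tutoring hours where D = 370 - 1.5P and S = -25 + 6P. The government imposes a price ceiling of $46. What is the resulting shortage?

Equilibrium price would be P* = 158/3, so the ceiling at 46 binds.
At P = 46: D = 370 − 1.5(46) = 301, S = -25 + 6(46) = 251.
Shortage = 301 − 251 = 50.

Shortage = 50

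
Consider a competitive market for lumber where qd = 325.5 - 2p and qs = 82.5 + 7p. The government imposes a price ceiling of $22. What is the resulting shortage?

Shortage = 45

Equilibrium price would be p* = 27, so the ceiling at 22 binds.
At p = 22: qd = 325.5 − 2(22) = 281.5, qs = 82.5 + 7(22) = 236.5.
Shortage = 281.5 − 236.5 = 45.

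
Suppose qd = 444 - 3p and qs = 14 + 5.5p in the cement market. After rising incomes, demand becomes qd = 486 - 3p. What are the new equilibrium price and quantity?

p' = 944/17, q' = 5430/17

Original equilibrium: p* = 860/17, q* = 4968/17.
New equilibrium: 486 - 3p = 14 + 5.5p, so 472 = 8.5p and p' = 944/17; q' = 486 − 3(944/17) = 5430/17.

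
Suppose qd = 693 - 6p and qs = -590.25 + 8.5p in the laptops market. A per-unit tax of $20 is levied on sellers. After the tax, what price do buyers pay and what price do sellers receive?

Pre-tax equilibrium: p* = 88.5, q* = 162.
Tax on sellers shifts supply to qs = -590.25 + 8.5(p − 20) = -760.25 + 8.5p.
693 - 6p = -760.25 + 8.5p gives buyer price pb = 5813/58; sellers receive ps = 5813/58 − 20 = 4653/58.
New quantity: q = 693 − 6(5813/58) = 2658/29.

Buyers pay 5813/58, sellers receive 4653/58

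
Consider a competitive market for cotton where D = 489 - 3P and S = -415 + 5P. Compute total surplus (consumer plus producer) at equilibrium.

Equilibrium: 489 - 3P = -415 + 5P gives P* = 113, Q* = 150.
Demand choke price: P = 163; supply starts at P = 83.
CS = ½(163 − 113)(150) = 3750; PS = ½(113 − 83)(150) = 2250.

Total surplus = 6000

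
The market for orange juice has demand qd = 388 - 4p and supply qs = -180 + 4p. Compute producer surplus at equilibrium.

Producer surplus = 1352

Equilibrium: 388 - 4p = -180 + 4p gives p* = 71, q* = 104.
Supply starts at p = 45 (where qs = 0).
PS = ½(71 − 45)(104) = 1352.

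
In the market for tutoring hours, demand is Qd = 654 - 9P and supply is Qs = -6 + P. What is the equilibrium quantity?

Q* = 60

Set Qd = Qs: 654 - 9P = -6 + P.
660 = 10P, so P* = 66.
Q* = 654 − 9(66) = 60.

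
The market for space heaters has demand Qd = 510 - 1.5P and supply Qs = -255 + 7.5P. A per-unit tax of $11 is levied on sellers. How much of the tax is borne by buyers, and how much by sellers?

Buyers bear 55/6, sellers bear 11/6

Pre-tax equilibrium: P* = 85, Q* = 382.5.
Tax on sellers shifts supply to Qs = -255 + 7.5(P − 11) = -337.5 + 7.5P.
510 - 1.5P = -337.5 + 7.5P gives buyer price Pb = 565/6; sellers receive Ps = 565/6 − 11 = 499/6.
New quantity: Q = 510 − 1.5(565/6) = 368.75.
Buyer burden = 565/6 − 85 = 55/6; seller burden = 85 − 499/6 = 11/6.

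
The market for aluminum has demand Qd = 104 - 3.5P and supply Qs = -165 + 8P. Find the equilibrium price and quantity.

P* = 538/23, Q* = 509/23

Set Qd = Qs: 104 - 3.5P = -165 + 8P.
269 = 11.5P, so P* = 538/23.
Q* = 104 − 3.5(538/23) = 509/23.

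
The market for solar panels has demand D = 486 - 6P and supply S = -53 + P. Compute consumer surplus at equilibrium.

Consumer surplus = 48

Equilibrium: 486 - 6P = -53 + P gives P* = 77, Q* = 24.
Demand choke price (D = 0): P = 81.
CS = ½(81 − 77)(24) = 48.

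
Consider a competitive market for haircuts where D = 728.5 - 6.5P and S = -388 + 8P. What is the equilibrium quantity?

Q* = 228

Set D = S: 728.5 - 6.5P = -388 + 8P.
1116.5 = 14.5P, so P* = 77.
Q* = 728.5 − 6.5(77) = 228.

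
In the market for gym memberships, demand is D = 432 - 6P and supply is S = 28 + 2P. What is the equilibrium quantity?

Q* = 129

Set D = S: 432 - 6P = 28 + 2P.
404 = 8P, so P* = 50.5.
Q* = 432 − 6(50.5) = 129.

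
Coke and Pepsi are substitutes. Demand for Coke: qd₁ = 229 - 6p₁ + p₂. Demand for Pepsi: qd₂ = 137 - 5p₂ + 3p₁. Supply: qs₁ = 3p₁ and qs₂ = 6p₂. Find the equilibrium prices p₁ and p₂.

Market 1: 229 - 6p₁ + p₂ = 3p₁ → 9p₁ - p₂ = 229.
Market 2: 11p₂ - 3p₁ = 137.
Eliminating p₂: 11×(1) + 1×(2) gives 96p₁ = 2656, so p₁ = 83/3.
Back-substitute into (2): p₂ = (137 + 3×83/3) / 11 = 20.

p₁ = 83/3, p₂ = 20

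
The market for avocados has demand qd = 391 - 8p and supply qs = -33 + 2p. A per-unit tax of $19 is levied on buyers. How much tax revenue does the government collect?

Tax revenue = 406.6

Pre-tax equilibrium: p* = 42.4, q* = 51.8.
Tax on buyers shifts demand to qd = 391 − 8(p + 19) = 239 - 8p.
239 - 8p = -33 + 2p gives seller price ps = 27.2; buyers pay pb = 27.2 + 19 = 46.2.
New quantity: q = 391 − 8(46.2) = 21.4.
Revenue = 19 × 21.4 = 406.6.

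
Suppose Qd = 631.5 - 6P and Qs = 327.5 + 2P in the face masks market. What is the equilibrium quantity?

Set Qd = Qs: 631.5 - 6P = 327.5 + 2P.
304 = 8P, so P* = 38.
Q* = 631.5 − 6(38) = 403.5.

Q* = 403.5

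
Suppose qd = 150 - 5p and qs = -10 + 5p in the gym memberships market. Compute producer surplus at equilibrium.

Equilibrium: 150 - 5p = -10 + 5p gives p* = 16, q* = 70.
Supply starts at p = 2 (where qs = 0).
PS = ½(16 − 2)(70) = 490.

Producer surplus = 490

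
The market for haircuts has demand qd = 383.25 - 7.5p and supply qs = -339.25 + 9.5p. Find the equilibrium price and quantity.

p* = 42.5, q* = 64.5

Set qd = qs: 383.25 - 7.5p = -339.25 + 9.5p.
722.5 = 17p, so p* = 42.5.
q* = 383.25 − 7.5(42.5) = 64.5.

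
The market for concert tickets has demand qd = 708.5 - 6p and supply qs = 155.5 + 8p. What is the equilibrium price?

Set qd = qs: 708.5 - 6p = 155.5 + 8p.
553 = 14p, so p* = 39.5.
q* = 708.5 − 6(39.5) = 471.5.

p* = 39.5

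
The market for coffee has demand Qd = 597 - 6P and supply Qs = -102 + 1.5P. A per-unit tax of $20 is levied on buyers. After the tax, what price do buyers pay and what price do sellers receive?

Buyers pay $97.2, sellers receive $77.2

Pre-tax equilibrium: P* = 93.2, Q* = 37.8.
Tax on buyers shifts demand to Qd = 597 − 6(P + 20) = 477 - 6P.
477 - 6P = -102 + 1.5P gives seller price Ps = 77.2; buyers pay Pb = 77.2 + 20 = 97.2.
New quantity: Q = 597 − 6(97.2) = 13.8.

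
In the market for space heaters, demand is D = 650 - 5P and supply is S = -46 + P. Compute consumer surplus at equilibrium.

Consumer surplus = 490

Equilibrium: 650 - 5P = -46 + P gives P* = 116, Q* = 70.
Demand choke price (D = 0): P = 130.
CS = ½(130 − 116)(70) = 490.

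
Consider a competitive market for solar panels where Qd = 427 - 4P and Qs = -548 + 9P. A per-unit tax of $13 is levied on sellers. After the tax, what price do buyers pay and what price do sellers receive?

Buyers pay $84, sellers receive $71

Pre-tax equilibrium: P* = 75, Q* = 127.
Tax on sellers shifts supply to Qs = -548 + 9(P − 13) = -665 + 9P.
427 - 4P = -665 + 9P gives buyer price Pb = 84; sellers receive Ps = 84 − 13 = 71.
New quantity: Q = 427 − 4(84) = 91.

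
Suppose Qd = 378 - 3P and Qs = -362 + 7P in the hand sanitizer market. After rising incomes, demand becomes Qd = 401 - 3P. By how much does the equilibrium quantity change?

Original equilibrium: P* = 74, Q* = 156.
New equilibrium: 401 - 3P = -362 + 7P, so 763 = 10P and P' = 76.3; Q' = 401 − 3(76.3) = 172.1.
Change in quantity: 172.1 − 156 = 16.1.

ΔQ = 16.1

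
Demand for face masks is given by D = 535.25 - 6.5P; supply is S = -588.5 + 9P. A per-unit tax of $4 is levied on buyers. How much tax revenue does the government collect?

Tax revenue = 6064/31

Pre-tax equilibrium: P* = 72.5, Q* = 64.
Tax on buyers shifts demand to D = 535.25 − 6.5(P + 4) = 509.25 - 6.5P.
509.25 - 6.5P = -588.5 + 9P gives seller price Ps = 4391/62; buyers pay Pb = 4391/62 + 4 = 4639/62.
New quantity: Q = 535.25 − 6.5(4639/62) = 1516/31.
Revenue = 4 × 1516/31 = 6064/31.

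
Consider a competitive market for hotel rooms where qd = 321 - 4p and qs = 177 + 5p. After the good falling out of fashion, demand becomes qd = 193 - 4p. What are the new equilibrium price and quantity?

p' = 16/9, q' = 1673/9

Original equilibrium: p* = 16, q* = 257.
New equilibrium: 193 - 4p = 177 + 5p, so 16 = 9p and p' = 16/9; q' = 193 − 4(16/9) = 1673/9.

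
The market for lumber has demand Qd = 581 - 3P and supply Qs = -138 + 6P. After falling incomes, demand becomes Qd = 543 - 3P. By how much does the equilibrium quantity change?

ΔQ = -76/3

Original equilibrium: P* = 719/9, Q* = 1024/3.
New equilibrium: 543 - 3P = -138 + 6P, so 681 = 9P and P' = 227/3; Q' = 543 − 3(227/3) = 316.
Change in quantity: 316 − 1024/3 = -76/3.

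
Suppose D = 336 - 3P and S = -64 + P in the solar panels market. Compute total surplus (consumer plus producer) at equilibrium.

Total surplus = 864

Equilibrium: 336 - 3P = -64 + P gives P* = 100, Q* = 36.
Demand choke price: P = 112; supply starts at P = 64.
CS = ½(112 − 100)(36) = 216; PS = ½(100 − 64)(36) = 648.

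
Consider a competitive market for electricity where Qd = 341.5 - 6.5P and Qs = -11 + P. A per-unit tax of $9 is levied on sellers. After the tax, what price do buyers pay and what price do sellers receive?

Buyers pay $48.2, sellers receive $39.2

Pre-tax equilibrium: P* = 47, Q* = 36.
Tax on sellers shifts supply to Qs = -11 + 1(P − 9) = -20 + P.
341.5 - 6.5P = -20 + P gives buyer price Pb = 48.2; sellers receive Ps = 48.2 − 9 = 39.2.
New quantity: Q = 341.5 − 6.5(48.2) = 28.2.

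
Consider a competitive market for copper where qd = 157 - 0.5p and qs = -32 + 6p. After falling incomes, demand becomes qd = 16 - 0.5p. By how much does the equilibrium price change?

Original equilibrium: p* = 378/13, q* = 1852/13.
New equilibrium: 16 - 0.5p = -32 + 6p, so 48 = 6.5p and p' = 96/13; q' = 16 − 0.5(96/13) = 160/13.
Change in price: 96/13 − 378/13 = -282/13.

Δp = -282/13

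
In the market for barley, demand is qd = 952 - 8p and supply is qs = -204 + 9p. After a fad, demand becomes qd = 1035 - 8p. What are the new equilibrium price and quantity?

Original equilibrium: p* = 68, q* = 408.
New equilibrium: 1035 - 8p = -204 + 9p, so 1239 = 17p and p' = 1239/17; q' = 1035 − 8(1239/17) = 7683/17.

p' = 1239/17, q' = 7683/17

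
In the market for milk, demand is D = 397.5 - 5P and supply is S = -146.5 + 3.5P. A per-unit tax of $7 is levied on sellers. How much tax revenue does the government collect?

Pre-tax equilibrium: P* = 64, Q* = 77.5.
Tax on sellers shifts supply to S = -146.5 + 3.5(P − 7) = -171 + 3.5P.
397.5 - 5P = -171 + 3.5P gives buyer price Pb = 1137/17; sellers receive Ps = 1137/17 − 7 = 1018/17.
New quantity: Q = 397.5 − 5(1137/17) = 2145/34.
Revenue = 7 × 2145/34 = 15015/34.

Tax revenue = 15015/34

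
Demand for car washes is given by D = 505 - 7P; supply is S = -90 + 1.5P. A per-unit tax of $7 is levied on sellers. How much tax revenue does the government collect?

Tax revenue = 756/17

Pre-tax equilibrium: P* = 70, Q* = 15.
Tax on sellers shifts supply to S = -90 + 1.5(P − 7) = -100.5 + 1.5P.
505 - 7P = -100.5 + 1.5P gives buyer price Pb = 1211/17; sellers receive Ps = 1211/17 − 7 = 1092/17.
New quantity: Q = 505 − 7(1211/17) = 108/17.
Revenue = 7 × 108/17 = 756/17.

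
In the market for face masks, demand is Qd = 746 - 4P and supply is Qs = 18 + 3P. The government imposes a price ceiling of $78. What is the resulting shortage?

Shortage = 182

Equilibrium price would be P* = 104, so the ceiling at 78 binds.
At P = 78: Qd = 746 − 4(78) = 434, Qs = 18 + 3(78) = 252.
Shortage = 434 − 252 = 182.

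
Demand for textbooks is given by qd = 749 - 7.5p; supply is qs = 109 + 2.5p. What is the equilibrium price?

p* = 64

Set qd = qs: 749 - 7.5p = 109 + 2.5p.
640 = 10p, so p* = 64.
q* = 749 − 7.5(64) = 269.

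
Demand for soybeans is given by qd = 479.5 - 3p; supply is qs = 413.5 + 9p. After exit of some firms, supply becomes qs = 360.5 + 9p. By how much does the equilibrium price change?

Original equilibrium: p* = 5.5, q* = 463.
New equilibrium: 479.5 - 3p = 360.5 + 9p, so 119 = 12p and p' = 119/12; q' = 479.5 − 3(119/12) = 449.75.
Change in price: 119/12 − 5.5 = 53/12.

Δp = 53/12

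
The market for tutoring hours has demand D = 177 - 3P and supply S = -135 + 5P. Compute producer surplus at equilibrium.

Producer surplus = 360

Equilibrium: 177 - 3P = -135 + 5P gives P* = 39, Q* = 60.
Supply starts at P = 27 (where S = 0).
PS = ½(39 − 27)(60) = 360.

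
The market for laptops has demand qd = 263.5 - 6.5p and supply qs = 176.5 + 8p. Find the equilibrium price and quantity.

p* = 6, q* = 224.5

Set qd = qs: 263.5 - 6.5p = 176.5 + 8p.
87 = 14.5p, so p* = 6.
q* = 263.5 − 6.5(6) = 224.5.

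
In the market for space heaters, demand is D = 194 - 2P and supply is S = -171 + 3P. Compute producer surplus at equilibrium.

Producer surplus = 384

Equilibrium: 194 - 2P = -171 + 3P gives P* = 73, Q* = 48.
Supply starts at P = 57 (where S = 0).
PS = ½(73 − 57)(48) = 384.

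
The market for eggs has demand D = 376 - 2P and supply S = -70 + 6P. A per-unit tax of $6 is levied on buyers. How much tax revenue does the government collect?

Pre-tax equilibrium: P* = 55.75, Q* = 264.5.
Tax on buyers shifts demand to D = 376 − 2(P + 6) = 364 - 2P.
364 - 2P = -70 + 6P gives seller price Ps = 54.25; buyers pay Pb = 54.25 + 6 = 60.25.
New quantity: Q = 376 − 2(60.25) = 255.5.
Revenue = 6 × 255.5 = 1533.

Tax revenue = 1533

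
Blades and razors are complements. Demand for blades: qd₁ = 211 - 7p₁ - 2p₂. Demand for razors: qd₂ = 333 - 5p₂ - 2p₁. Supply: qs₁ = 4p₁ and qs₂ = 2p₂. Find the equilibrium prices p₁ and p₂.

Market 1: 211 - 7p₁ - 2p₂ = 4p₁ → 11p₁ + 2p₂ = 211.
Market 2: 7p₂ + 2p₁ = 333.
Eliminating p₂: 7×(1) − 2×(2) gives 73p₁ = 811, so p₁ = 811/73.
Back-substitute into (2): p₂ = (333 − 2×811/73) / 7 = 3241/73.

p₁ = 811/73, p₂ = 3241/73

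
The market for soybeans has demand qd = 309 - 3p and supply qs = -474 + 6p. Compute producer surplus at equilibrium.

Producer surplus = 192

Equilibrium: 309 - 3p = -474 + 6p gives p* = 87, q* = 48.
Supply starts at p = 79 (where qs = 0).
PS = ½(87 − 79)(48) = 192.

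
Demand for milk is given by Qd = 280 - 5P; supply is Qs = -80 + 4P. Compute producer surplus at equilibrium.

Equilibrium: 280 - 5P = -80 + 4P gives P* = 40, Q* = 80.
Supply starts at P = 20 (where Qs = 0).
PS = ½(40 − 20)(80) = 800.

Producer surplus = 800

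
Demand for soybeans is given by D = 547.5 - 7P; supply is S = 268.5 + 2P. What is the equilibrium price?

Set D = S: 547.5 - 7P = 268.5 + 2P.
279 = 9P, so P* = 31.
Q* = 547.5 − 7(31) = 330.5.

P* = 31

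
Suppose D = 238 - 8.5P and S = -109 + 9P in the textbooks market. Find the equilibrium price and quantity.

P* = 694/35, Q* = 2431/35

Set D = S: 238 - 8.5P = -109 + 9P.
347 = 17.5P, so P* = 694/35.
Q* = 238 − 8.5(694/35) = 2431/35.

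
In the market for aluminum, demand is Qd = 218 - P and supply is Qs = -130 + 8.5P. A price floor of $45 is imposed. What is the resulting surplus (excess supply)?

Equilibrium price would be P* = 696/19, so the floor at 45 binds.
At P = 45: Qd = 173, Qs = 252.5.
Surplus = 252.5 − 173 = 79.5.

Surplus = 79.5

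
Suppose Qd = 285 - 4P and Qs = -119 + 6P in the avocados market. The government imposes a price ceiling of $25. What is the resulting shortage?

Shortage = 154

Equilibrium price would be P* = 40.4, so the ceiling at 25 binds.
At P = 25: Qd = 285 − 4(25) = 185, Qs = -119 + 6(25) = 31.
Shortage = 185 − 31 = 154.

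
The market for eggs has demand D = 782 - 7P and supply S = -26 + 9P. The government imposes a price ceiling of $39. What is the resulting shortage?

Equilibrium price would be P* = 50.5, so the ceiling at 39 binds.
At P = 39: D = 782 − 7(39) = 509, S = -26 + 9(39) = 325.
Shortage = 509 − 325 = 184.

Shortage = 184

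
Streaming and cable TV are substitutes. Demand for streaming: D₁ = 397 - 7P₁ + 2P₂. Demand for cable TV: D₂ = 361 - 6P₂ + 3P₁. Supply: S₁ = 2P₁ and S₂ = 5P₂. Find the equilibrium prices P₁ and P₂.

Market 1: 397 - 7P₁ + 2P₂ = 2P₁ → 9P₁ - 2P₂ = 397.
Market 2: 11P₂ - 3P₁ = 361.
Eliminating P₂: 11×(1) + 2×(2) gives 93P₁ = 5089, so P₁ = 5089/93.
Back-substitute into (2): P₂ = (361 + 3×5089/93) / 11 = 1480/31.

P₁ = 5089/93, P₂ = 1480/31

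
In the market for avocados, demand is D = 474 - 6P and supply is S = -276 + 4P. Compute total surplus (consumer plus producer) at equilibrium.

Equilibrium: 474 - 6P = -276 + 4P gives P* = 75, Q* = 24.
Demand choke price: P = 79; supply starts at P = 69.
CS = ½(79 − 75)(24) = 48; PS = ½(75 − 69)(24) = 72.

Total surplus = 120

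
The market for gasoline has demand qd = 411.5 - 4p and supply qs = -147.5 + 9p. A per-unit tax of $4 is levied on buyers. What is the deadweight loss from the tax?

Pre-tax equilibrium: p* = 43, q* = 239.5.
Tax on buyers shifts demand to qd = 411.5 − 4(p + 4) = 395.5 - 4p.
395.5 - 4p = -147.5 + 9p gives seller price ps = 543/13; buyers pay pb = 543/13 + 4 = 595/13.
New quantity: q = 411.5 − 4(595/13) = 5939/26.
DWL = ½ × 4 × (239.5 − 5939/26) = 288/13.

Deadweight loss = 288/13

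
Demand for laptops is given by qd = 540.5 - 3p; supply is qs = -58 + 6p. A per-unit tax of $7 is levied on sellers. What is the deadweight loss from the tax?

Pre-tax equilibrium: p* = 66.5, q* = 341.
Tax on sellers shifts supply to qs = -58 + 6(p − 7) = -100 + 6p.
540.5 - 3p = -100 + 6p gives buyer price pb = 427/6; sellers receive ps = 427/6 − 7 = 385/6.
New quantity: q = 540.5 − 3(427/6) = 327.
DWL = ½ × 7 × (341 − 327) = 49.

Deadweight loss = 49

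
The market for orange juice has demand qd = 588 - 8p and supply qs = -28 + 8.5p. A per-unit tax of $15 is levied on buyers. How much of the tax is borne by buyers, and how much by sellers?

Buyers bear 85/11, sellers bear 80/11

Pre-tax equilibrium: p* = 112/3, q* = 868/3.
Tax on buyers shifts demand to qd = 588 − 8(p + 15) = 468 - 8p.
468 - 8p = -28 + 8.5p gives seller price ps = 992/33; buyers pay pb = 992/33 + 15 = 1487/33.
New quantity: q = 588 − 8(1487/33) = 7508/33.
Buyer burden = 1487/33 − 112/3 = 85/11; seller burden = 112/3 − 992/33 = 80/11.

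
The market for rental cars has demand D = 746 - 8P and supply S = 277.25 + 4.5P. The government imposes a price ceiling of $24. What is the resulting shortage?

Equilibrium price would be P* = 37.5, so the ceiling at 24 binds.
At P = 24: D = 746 − 8(24) = 554, S = 277.25 + 4.5(24) = 385.25.
Shortage = 554 − 385.25 = 168.75.

Shortage = 168.75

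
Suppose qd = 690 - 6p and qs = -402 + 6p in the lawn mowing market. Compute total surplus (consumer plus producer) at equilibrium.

Equilibrium: 690 - 6p = -402 + 6p gives p* = 91, q* = 144.
Demand choke price: p = 115; supply starts at p = 67.
CS = ½(115 − 91)(144) = 1728; PS = ½(91 − 67)(144) = 1728.

Total surplus = 3456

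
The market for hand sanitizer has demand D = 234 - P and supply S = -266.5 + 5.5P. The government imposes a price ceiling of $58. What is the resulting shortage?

Shortage = 123.5

Equilibrium price would be P* = 77, so the ceiling at 58 binds.
At P = 58: D = 234 − 1(58) = 176, S = -266.5 + 5.5(58) = 52.5.
Shortage = 176 − 52.5 = 123.5.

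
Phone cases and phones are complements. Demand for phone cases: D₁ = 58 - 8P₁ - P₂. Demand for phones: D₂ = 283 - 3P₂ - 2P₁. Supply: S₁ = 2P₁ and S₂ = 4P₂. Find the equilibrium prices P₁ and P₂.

P₁ = 123/68, P₂ = 1357/34

Market 1: 58 - 8P₁ - P₂ = 2P₁ → 10P₁ + P₂ = 58.
Market 2: 7P₂ + 2P₁ = 283.
Eliminating P₂: 7×(1) − 1×(2) gives 68P₁ = 123, so P₁ = 123/68.
Back-substitute into (2): P₂ = (283 − 2×123/68) / 7 = 1357/34.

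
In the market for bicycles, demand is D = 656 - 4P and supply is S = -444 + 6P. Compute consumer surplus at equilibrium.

Consumer surplus = 5832

Equilibrium: 656 - 4P = -444 + 6P gives P* = 110, Q* = 216.
Demand choke price (D = 0): P = 164.
CS = ½(164 − 110)(216) = 5832.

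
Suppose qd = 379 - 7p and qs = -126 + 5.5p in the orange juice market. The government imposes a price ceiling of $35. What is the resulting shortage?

Shortage = 67.5

Equilibrium price would be p* = 40.4, so the ceiling at 35 binds.
At p = 35: qd = 379 − 7(35) = 134, qs = -126 + 5.5(35) = 66.5.
Shortage = 134 − 66.5 = 67.5.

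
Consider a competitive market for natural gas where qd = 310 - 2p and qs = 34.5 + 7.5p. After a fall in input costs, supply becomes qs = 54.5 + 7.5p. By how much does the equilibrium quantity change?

Original equilibrium: p* = 29, q* = 252.
New equilibrium: 310 - 2p = 54.5 + 7.5p, so 255.5 = 9.5p and p' = 511/19; q' = 310 − 2(511/19) = 4868/19.
Change in quantity: 4868/19 − 252 = 80/19.

Δq = 80/19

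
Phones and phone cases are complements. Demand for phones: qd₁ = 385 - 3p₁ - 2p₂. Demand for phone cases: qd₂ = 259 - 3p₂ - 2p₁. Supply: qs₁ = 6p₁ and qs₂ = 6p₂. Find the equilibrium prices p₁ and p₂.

Market 1: 385 - 3p₁ - 2p₂ = 6p₁ → 9p₁ + 2p₂ = 385.
Market 2: 9p₂ + 2p₁ = 259.
Eliminating p₂: 9×(1) − 2×(2) gives 77p₁ = 2947, so p₁ = 421/11.
Back-substitute into (2): p₂ = (259 − 2×421/11) / 9 = 223/11.

p₁ = 421/11, p₂ = 223/11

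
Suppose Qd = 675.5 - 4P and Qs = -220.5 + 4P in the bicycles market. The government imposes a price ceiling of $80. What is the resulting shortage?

Equilibrium price would be P* = 112, so the ceiling at 80 binds.
At P = 80: Qd = 675.5 − 4(80) = 355.5, Qs = -220.5 + 4(80) = 99.5.
Shortage = 355.5 − 99.5 = 256.

Shortage = 256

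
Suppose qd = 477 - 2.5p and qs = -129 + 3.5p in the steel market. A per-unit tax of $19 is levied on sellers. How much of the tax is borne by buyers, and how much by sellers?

Buyers bear 133/12, sellers bear 95/12

Pre-tax equilibrium: p* = 101, q* = 224.5.
Tax on sellers shifts supply to qs = -129 + 3.5(p − 19) = -195.5 + 3.5p.
477 - 2.5p = -195.5 + 3.5p gives buyer price pb = 1345/12; sellers receive ps = 1345/12 − 19 = 1117/12.
New quantity: q = 477 − 2.5(1345/12) = 4723/24.
Buyer burden = 1345/12 − 101 = 133/12; seller burden = 101 − 1117/12 = 95/12.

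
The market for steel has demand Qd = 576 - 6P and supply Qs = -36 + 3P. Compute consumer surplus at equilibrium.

Equilibrium: 576 - 6P = -36 + 3P gives P* = 68, Q* = 168.
Demand choke price (Qd = 0): P = 96.
CS = ½(96 − 68)(168) = 2352.

Consumer surplus = 2352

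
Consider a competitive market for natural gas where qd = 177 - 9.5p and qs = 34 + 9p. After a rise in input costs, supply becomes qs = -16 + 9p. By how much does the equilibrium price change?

Δp = 100/37

Original equilibrium: p* = 286/37, q* = 3832/37.
New equilibrium: 177 - 9.5p = -16 + 9p, so 193 = 18.5p and p' = 386/37; q' = 177 − 9.5(386/37) = 2882/37.
Change in price: 386/37 − 286/37 = 100/37.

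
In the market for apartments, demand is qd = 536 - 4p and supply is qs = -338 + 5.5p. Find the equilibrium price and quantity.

Set qd = qs: 536 - 4p = -338 + 5.5p.
874 = 9.5p, so p* = 92.
q* = 536 − 4(92) = 168.

p* = 92, q* = 168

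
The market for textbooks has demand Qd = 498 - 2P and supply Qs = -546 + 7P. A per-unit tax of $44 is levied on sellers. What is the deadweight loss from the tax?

Pre-tax equilibrium: P* = 116, Q* = 266.
Tax on sellers shifts supply to Qs = -546 + 7(P − 44) = -854 + 7P.
498 - 2P = -854 + 7P gives buyer price Pb = 1352/9; sellers receive Ps = 1352/9 − 44 = 956/9.
New quantity: Q = 498 − 2(1352/9) = 1778/9.
DWL = ½ × 44 × (266 − 1778/9) = 13552/9.

Deadweight loss = 13552/9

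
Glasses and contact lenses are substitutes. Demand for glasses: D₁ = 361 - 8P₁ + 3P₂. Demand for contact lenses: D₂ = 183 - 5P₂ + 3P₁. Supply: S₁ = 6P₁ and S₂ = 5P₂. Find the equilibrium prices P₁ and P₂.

Market 1: 361 - 8P₁ + 3P₂ = 6P₁ → 14P₁ - 3P₂ = 361.
Market 2: 10P₂ - 3P₁ = 183.
Eliminating P₂: 10×(1) + 3×(2) gives 131P₁ = 4159, so P₁ = 4159/131.
Back-substitute into (2): P₂ = (183 + 3×4159/131) / 10 = 3645/131.

P₁ = 4159/131, P₂ = 3645/131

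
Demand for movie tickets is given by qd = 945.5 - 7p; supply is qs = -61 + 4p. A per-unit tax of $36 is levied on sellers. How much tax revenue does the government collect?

Tax revenue = 84492/11

Pre-tax equilibrium: p* = 91.5, q* = 305.
Tax on sellers shifts supply to qs = -61 + 4(p − 36) = -205 + 4p.
945.5 - 7p = -205 + 4p gives buyer price pb = 2301/22; sellers receive ps = 2301/22 − 36 = 1509/22.
New quantity: q = 945.5 − 7(2301/22) = 2347/11.
Revenue = 36 × 2347/11 = 84492/11.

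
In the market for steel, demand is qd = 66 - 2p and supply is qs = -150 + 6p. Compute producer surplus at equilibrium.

Equilibrium: 66 - 2p = -150 + 6p gives p* = 27, q* = 12.
Supply starts at p = 25 (where qs = 0).
PS = ½(27 − 25)(12) = 12.

Producer surplus = 12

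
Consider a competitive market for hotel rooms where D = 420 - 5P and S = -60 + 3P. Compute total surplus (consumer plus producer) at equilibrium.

Equilibrium: 420 - 5P = -60 + 3P gives P* = 60, Q* = 120.
Demand choke price: P = 84; supply starts at P = 20.
CS = ½(84 − 60)(120) = 1440; PS = ½(60 − 20)(120) = 2400.

Total surplus = 3840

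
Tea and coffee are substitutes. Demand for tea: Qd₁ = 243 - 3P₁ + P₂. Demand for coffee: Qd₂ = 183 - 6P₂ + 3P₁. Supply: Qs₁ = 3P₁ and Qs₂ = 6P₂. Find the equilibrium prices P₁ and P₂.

Market 1: 243 - 3P₁ + P₂ = 3P₁ → 6P₁ - P₂ = 243.
Market 2: 12P₂ - 3P₁ = 183.
Eliminating P₂: 12×(1) + 1×(2) gives 69P₁ = 3099, so P₁ = 1033/23.
Back-substitute into (2): P₂ = (183 + 3×1033/23) / 12 = 609/23.

P₁ = 1033/23, P₂ = 609/23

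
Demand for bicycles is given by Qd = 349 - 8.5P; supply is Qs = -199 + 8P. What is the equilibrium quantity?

Set Qd = Qs: 349 - 8.5P = -199 + 8P.
548 = 16.5P, so P* = 1096/33.
Q* = 349 − 8.5(1096/33) = 2201/33.

Q* = 2201/33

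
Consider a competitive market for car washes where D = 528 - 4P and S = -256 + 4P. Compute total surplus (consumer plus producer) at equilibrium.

Total surplus = 4624

Equilibrium: 528 - 4P = -256 + 4P gives P* = 98, Q* = 136.
Demand choke price: P = 132; supply starts at P = 64.
CS = ½(132 − 98)(136) = 2312; PS = ½(98 − 64)(136) = 2312.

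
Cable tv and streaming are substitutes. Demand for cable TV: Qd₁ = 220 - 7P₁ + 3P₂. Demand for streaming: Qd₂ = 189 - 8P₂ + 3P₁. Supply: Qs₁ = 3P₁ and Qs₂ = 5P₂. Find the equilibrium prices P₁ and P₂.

Market 1: 220 - 7P₁ + 3P₂ = 3P₁ → 10P₁ - 3P₂ = 220.
Market 2: 13P₂ - 3P₁ = 189.
Eliminating P₂: 13×(1) + 3×(2) gives 121P₁ = 3427, so P₁ = 3427/121.
Back-substitute into (2): P₂ = (189 + 3×3427/121) / 13 = 2550/121.

P₁ = 3427/121, P₂ = 2550/121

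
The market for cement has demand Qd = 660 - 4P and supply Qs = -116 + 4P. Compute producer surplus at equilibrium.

Equilibrium: 660 - 4P = -116 + 4P gives P* = 97, Q* = 272.
Supply starts at P = 29 (where Qs = 0).
PS = ½(97 − 29)(272) = 9248.

Producer surplus = 9248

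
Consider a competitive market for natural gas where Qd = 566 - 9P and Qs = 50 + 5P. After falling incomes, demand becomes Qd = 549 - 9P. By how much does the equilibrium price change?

ΔP = -17/14

Original equilibrium: P* = 258/7, Q* = 1640/7.
New equilibrium: 549 - 9P = 50 + 5P, so 499 = 14P and P' = 499/14; Q' = 549 − 9(499/14) = 3195/14.
Change in price: 499/14 − 258/7 = -17/14.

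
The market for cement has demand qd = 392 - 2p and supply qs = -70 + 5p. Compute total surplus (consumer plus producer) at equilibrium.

Total surplus = 23660

Equilibrium: 392 - 2p = -70 + 5p gives p* = 66, q* = 260.
Demand choke price: p = 196; supply starts at p = 14.
CS = ½(196 − 66)(260) = 16900; PS = ½(66 − 14)(260) = 6760.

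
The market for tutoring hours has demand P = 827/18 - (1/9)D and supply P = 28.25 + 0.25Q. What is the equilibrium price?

P* = 40.5

Set the two price expressions equal: 827/18 - (1/9)Q = 28.25 + 0.25Q.
637/36 = (13/36)Q, so Q* = 49.
P* = 827/18 − (1/9)(49) = 40.5.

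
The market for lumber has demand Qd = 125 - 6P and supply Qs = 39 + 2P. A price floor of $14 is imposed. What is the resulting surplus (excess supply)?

Equilibrium price would be P* = 10.75, so the floor at 14 binds.
At P = 14: Qd = 41, Qs = 67.
Surplus = 67 − 41 = 26.

Surplus = 26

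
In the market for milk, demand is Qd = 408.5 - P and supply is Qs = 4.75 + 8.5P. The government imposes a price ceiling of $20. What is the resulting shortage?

Equilibrium price would be P* = 42.5, so the ceiling at 20 binds.
At P = 20: Qd = 408.5 − 1(20) = 388.5, Qs = 4.75 + 8.5(20) = 174.75.
Shortage = 388.5 − 174.75 = 213.75.

Shortage = 213.75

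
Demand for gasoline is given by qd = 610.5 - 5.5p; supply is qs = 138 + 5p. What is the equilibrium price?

p* = 45

Set qd = qs: 610.5 - 5.5p = 138 + 5p.
472.5 = 10.5p, so p* = 45.
q* = 610.5 − 5.5(45) = 363.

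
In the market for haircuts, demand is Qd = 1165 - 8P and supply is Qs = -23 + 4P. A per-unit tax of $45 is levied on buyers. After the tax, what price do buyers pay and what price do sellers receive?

Pre-tax equilibrium: P* = 99, Q* = 373.
Tax on buyers shifts demand to Qd = 1165 − 8(P + 45) = 805 - 8P.
805 - 8P = -23 + 4P gives seller price Ps = 69; buyers pay Pb = 69 + 45 = 114.
New quantity: Q = 1165 − 8(114) = 253.

Buyers pay $114, sellers receive $69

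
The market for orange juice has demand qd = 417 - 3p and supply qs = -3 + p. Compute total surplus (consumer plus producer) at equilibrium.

Total surplus = 6936

Equilibrium: 417 - 3p = -3 + p gives p* = 105, q* = 102.
Demand choke price: p = 139; supply starts at p = 3.
CS = ½(139 − 105)(102) = 1734; PS = ½(105 − 3)(102) = 5202.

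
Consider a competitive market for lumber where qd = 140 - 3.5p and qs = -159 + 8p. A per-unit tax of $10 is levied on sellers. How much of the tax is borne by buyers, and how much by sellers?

Buyers bear 160/23, sellers bear 70/23

Pre-tax equilibrium: p* = 26, q* = 49.
Tax on sellers shifts supply to qs = -159 + 8(p − 10) = -239 + 8p.
140 - 3.5p = -239 + 8p gives buyer price pb = 758/23; sellers receive ps = 758/23 − 10 = 528/23.
New quantity: q = 140 − 3.5(758/23) = 567/23.
Buyer burden = 758/23 − 26 = 160/23; seller burden = 26 − 528/23 = 70/23.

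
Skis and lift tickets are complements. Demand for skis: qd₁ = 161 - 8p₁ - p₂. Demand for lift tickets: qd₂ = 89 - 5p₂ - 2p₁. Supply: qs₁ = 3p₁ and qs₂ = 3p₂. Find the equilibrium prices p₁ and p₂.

p₁ = 1199/86, p₂ = 657/86

Market 1: 161 - 8p₁ - p₂ = 3p₁ → 11p₁ + p₂ = 161.
Market 2: 8p₂ + 2p₁ = 89.
Eliminating p₂: 8×(1) − 1×(2) gives 86p₁ = 1199, so p₁ = 1199/86.
Back-substitute into (2): p₂ = (89 − 2×1199/86) / 8 = 657/86.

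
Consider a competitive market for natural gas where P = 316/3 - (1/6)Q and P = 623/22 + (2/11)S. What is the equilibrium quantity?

Q* = 221

Set the two price expressions equal: 316/3 - (1/6)Q = 623/22 + (2/11)Q.
5083/66 = (23/66)Q, so Q* = 221.
P* = 316/3 − (1/6)(221) = 68.5.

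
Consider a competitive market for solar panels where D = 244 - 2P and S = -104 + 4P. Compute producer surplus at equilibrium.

Equilibrium: 244 - 2P = -104 + 4P gives P* = 58, Q* = 128.
Supply starts at P = 26 (where S = 0).
PS = ½(58 − 26)(128) = 2048.

Producer surplus = 2048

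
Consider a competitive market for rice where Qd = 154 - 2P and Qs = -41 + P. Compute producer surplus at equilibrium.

Producer surplus = 288

Equilibrium: 154 - 2P = -41 + P gives P* = 65, Q* = 24.
Supply starts at P = 41 (where Qs = 0).
PS = ½(65 − 41)(24) = 288.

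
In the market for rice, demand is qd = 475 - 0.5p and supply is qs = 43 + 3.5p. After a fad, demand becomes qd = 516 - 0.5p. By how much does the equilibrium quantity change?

Δq = 35.875

Original equilibrium: p* = 108, q* = 421.
New equilibrium: 516 - 0.5p = 43 + 3.5p, so 473 = 4p and p' = 118.25; q' = 516 − 0.5(118.25) = 456.875.
Change in quantity: 456.875 − 421 = 35.875.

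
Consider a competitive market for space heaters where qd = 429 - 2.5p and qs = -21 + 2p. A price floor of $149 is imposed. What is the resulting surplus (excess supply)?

Equilibrium price would be p* = 100, so the floor at 149 binds.
At p = 149: qd = 56.5, qs = 277.
Surplus = 277 − 56.5 = 220.5.

Surplus = 220.5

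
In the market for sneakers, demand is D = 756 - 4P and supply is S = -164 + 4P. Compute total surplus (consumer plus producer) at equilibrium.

Equilibrium: 756 - 4P = -164 + 4P gives P* = 115, Q* = 296.
Demand choke price: P = 189; supply starts at P = 41.
CS = ½(189 − 115)(296) = 10952; PS = ½(115 − 41)(296) = 10952.

Total surplus = 21904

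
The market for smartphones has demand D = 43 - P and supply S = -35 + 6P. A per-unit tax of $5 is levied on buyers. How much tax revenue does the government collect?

Tax revenue = 965/7

Pre-tax equilibrium: P* = 78/7, Q* = 223/7.
Tax on buyers shifts demand to D = 43 − 1(P + 5) = 38 - P.
38 - P = -35 + 6P gives seller price Ps = 73/7; buyers pay Pb = 73/7 + 5 = 108/7.
New quantity: Q = 43 − 1(108/7) = 193/7.
Revenue = 5 × 193/7 = 965/7.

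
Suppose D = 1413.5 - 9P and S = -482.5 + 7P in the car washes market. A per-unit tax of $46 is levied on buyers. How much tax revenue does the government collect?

Pre-tax equilibrium: P* = 118.5, Q* = 347.
Tax on buyers shifts demand to D = 1413.5 − 9(P + 46) = 999.5 - 9P.
999.5 - 9P = -482.5 + 7P gives seller price Ps = 92.625; buyers pay Pb = 92.625 + 46 = 138.625.
New quantity: Q = 1413.5 − 9(138.625) = 165.875.
Revenue = 46 × 165.875 = 7630.25.

Tax revenue = 7630.25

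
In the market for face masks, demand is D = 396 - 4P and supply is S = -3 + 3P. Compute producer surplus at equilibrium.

Equilibrium: 396 - 4P = -3 + 3P gives P* = 57, Q* = 168.
Supply starts at P = 1 (where S = 0).
PS = ½(57 − 1)(168) = 4704.

Producer surplus = 4704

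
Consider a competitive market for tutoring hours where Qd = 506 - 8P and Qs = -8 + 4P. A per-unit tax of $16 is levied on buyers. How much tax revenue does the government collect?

Tax revenue = 5792/3

Pre-tax equilibrium: P* = 257/6, Q* = 490/3.
Tax on buyers shifts demand to Qd = 506 − 8(P + 16) = 378 - 8P.
378 - 8P = -8 + 4P gives seller price Ps = 193/6; buyers pay Pb = 193/6 + 16 = 289/6.
New quantity: Q = 506 − 8(289/6) = 362/3.
Revenue = 16 × 362/3 = 5792/3.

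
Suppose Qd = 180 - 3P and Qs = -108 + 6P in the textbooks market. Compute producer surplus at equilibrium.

Equilibrium: 180 - 3P = -108 + 6P gives P* = 32, Q* = 84.
Supply starts at P = 18 (where Qs = 0).
PS = ½(32 − 18)(84) = 588.

Producer surplus = 588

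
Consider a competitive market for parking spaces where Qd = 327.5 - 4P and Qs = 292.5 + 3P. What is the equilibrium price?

P* = 5

Set Qd = Qs: 327.5 - 4P = 292.5 + 3P.
35 = 7P, so P* = 5.
Q* = 327.5 − 4(5) = 307.5.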